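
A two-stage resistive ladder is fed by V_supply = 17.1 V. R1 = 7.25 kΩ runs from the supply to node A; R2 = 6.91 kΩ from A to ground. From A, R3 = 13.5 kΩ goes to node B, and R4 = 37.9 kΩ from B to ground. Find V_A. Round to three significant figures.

V_A ≈ 7.81 V

Looking into the second stage from A: R3 + R4 = 51.40 kΩ appears in parallel with R2.
Effective lower resistance at A: R2 ‖ 51.40 = 6.091 kΩ.
V_A = 17.1 × 6.091/(7.25 + 6.091) = 7.807 V.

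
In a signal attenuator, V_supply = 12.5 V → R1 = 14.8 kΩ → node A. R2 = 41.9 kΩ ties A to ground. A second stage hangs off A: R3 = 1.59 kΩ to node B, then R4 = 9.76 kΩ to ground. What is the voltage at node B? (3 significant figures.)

V_B ≈ 4.05 V

Looking into the second stage from A: R3 + R4 = 11.35 kΩ appears in parallel with R2.
R2 ‖ (R3+R4) = 8.931 kΩ.
So V_A = 12.5 × 0.3763 = 4.704 V.
V_B = V_A × 0.8599 = 4.045 V.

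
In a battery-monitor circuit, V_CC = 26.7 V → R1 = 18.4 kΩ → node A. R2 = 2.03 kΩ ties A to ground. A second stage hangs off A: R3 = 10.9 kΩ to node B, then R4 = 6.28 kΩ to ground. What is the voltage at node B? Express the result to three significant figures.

V_B ≈ 0.877 V

The second stage (R3 + R4 = 17.18 kΩ) loads node A in parallel with R2.
R2 ‖ (R3+R4) = 1.815 kΩ.
So V_A = 26.7 × 0.08981 = 2.398 V.
Then the unloaded second divider: V_B = V_A × R4/(R3+R4) = 2.398 × 0.3655 = 0.8765 V.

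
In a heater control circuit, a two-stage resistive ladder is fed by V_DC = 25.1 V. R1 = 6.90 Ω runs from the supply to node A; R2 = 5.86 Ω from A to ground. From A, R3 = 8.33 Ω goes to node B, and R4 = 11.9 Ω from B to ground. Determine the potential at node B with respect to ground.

Node A sees R2 in parallel with the series input of stage 2, R3 + R4 = 20.23 Ω.
Effective lower resistance at A: R2 ‖ 20.23 = 4.544 Ω.
First divider: V_A = V_DC · 4.544/(6.90 + 4.544) = 9.966 V.
V_B = V_A × 0.5882 = 5.862 V.

V_B ≈ 5.86 V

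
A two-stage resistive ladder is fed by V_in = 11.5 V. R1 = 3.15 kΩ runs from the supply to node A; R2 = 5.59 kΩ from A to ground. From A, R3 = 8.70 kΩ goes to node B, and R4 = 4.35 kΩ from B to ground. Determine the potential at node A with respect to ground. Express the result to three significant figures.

V_A ≈ 6.37 V

Looking into the second stage from A: R3 + R4 = 13.05 kΩ appears in parallel with R2.
Effective lower resistance at A: R2 ‖ 13.05 = 3.914 kΩ.
V_A = 11.5 × 3.914/(3.15 + 3.914) = 6.372 V.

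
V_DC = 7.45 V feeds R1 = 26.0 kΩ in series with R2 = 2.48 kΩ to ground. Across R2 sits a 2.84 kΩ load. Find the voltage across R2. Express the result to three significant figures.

The load sits in parallel with R2, giving an effective lower resistance R2' = R2·R_L/(R2+R_L) = 1.324 kΩ.
Then V_out = V_DC · R2'/(R1 + R2') = 7.45 × 1.324/27.32 = 0.3610 V.
(Unloaded it would be 0.649 V; the load pulls it down.)

V_out ≈ 0.361 V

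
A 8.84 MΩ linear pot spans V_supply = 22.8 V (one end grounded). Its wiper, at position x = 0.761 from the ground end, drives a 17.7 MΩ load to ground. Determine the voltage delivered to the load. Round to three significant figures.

Split the track: R_lower = x·R_p = 6.727 MΩ, R_upper = (1−x)·R_p = 2.113 MΩ.
(x·R_p) ‖ R_L = 4.875 MΩ.
V_out = 22.8 × 4.875/(2.113 + 4.875) = 15.91 V.
(Unloaded: V_out = x·V_supply = 17.4 V.)

V_out ≈ 15.9 V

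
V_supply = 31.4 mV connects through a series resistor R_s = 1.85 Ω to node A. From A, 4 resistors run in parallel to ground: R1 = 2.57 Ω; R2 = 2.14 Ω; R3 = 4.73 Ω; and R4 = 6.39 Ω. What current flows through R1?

I ≈ 3.74 mA

Parallel bank: R_p = 1/(1/2.57 + 1/2.14 + 1/4.73 + 1/6.39) = 0.8168 Ω.
V_A = 31.4 × 0.8168/2.667 = 9.617 mV.
I(R1) = V_A / R1 = 9.617/2.57 = 3.742 mA.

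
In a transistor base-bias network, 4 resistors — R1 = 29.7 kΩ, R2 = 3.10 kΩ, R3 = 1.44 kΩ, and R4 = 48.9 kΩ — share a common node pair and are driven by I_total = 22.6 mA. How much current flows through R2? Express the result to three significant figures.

I ≈ 6.81 mA

ΣG = 1/29.7 + 1/3.10 + 1/1.44 + 1/48.9 = 1.071.
Current divider: I(R2) = I_total · G_k/ΣG = 22.6 × (0.3226/1.071) = 22.6 × 0.3012 = 6.806 mA.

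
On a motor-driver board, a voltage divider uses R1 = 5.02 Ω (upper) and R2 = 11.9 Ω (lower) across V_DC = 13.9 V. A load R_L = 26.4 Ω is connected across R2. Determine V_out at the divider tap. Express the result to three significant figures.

First combine the lower leg with the load: R2 ‖ R_L = 8.203 Ω.
Then V_out = V_DC · R2'/(R1 + R2') = 13.9 × 8.203/13.22 = 8.623 V.

V_out ≈ 8.62 V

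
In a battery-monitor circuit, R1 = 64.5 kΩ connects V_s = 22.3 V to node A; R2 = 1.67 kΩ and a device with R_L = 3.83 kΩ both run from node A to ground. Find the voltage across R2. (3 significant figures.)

First combine the lower leg with the load: R2 ‖ R_L = 1.163 kΩ.
Then V_out = V_s · R2'/(R1 + R2') = 22.3 × 1.163/65.66 = 0.3949 V.

V_out ≈ 0.395 V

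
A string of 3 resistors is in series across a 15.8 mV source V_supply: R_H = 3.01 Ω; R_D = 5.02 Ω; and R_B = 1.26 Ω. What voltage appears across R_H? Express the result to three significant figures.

V ≈ 5.12 mV

ΣR = 3.01 + 5.02 + 1.26 = 9.290 Ω.
Voltage divider: V = V_supply · (3.010 / 9.290) = 15.8 × 0.3240 = 5.119 mV.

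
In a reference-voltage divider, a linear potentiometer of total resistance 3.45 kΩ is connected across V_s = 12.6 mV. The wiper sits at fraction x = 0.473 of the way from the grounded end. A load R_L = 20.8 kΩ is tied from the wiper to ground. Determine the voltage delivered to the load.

Split the track: R_lower = x·R_p = 1.632 kΩ, R_upper = (1−x)·R_p = 1.818 kΩ.
R_L loads the lower segment: effective lower R = 1.513 kΩ.
Loaded-divider output: V_out = 12.6 × 0.4542 = 5.723 mV.
(Unloaded: V_out = x·V_s = 5.96 mV.)

V_out ≈ 5.72 mV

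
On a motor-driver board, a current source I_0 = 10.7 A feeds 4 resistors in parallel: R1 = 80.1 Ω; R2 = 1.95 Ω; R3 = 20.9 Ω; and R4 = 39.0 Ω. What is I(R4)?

I ≈ 0.458 A

Total conductance ΣG = 1/80.1 + 1/1.95 + 1/20.9 + 1/39.0 = 0.5988 (units of 1/Ω).
By the current-divider rule, I = I_0 · G_k/ΣG = 10.7 × 0.04282 = 0.4582 A.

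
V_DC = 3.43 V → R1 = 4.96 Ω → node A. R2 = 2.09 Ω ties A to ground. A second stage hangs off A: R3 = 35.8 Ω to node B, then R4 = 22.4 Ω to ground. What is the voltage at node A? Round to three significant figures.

V_A ≈ 0.992 V

Looking into the second stage from A: R3 + R4 = 58.20 Ω appears in parallel with R2.
Effective lower resistance at A: R2 ‖ 58.20 = 2.018 Ω.
V_A = 3.43 × 2.018/(4.96 + 2.018) = 0.9918 V.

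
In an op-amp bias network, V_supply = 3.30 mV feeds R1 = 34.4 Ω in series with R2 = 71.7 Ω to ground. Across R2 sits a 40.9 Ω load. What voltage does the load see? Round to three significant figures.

First combine the lower leg with the load: R2 ‖ R_L = 26.04 Ω.
Now apply the divider: V_out = 3.30 × 0.4309 = 1.422 mV.

V_out ≈ 1.42 mV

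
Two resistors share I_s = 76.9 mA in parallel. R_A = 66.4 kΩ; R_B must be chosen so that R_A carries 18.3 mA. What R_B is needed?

R_B ≈ 20.7 kΩ

Two-branch current divider: I_A = I_s · R_B/(R_A + R_B).
18.3/76.9 = R_B/(R_A + R_B) → R_B = R_A · (0.2380)/(1 − 0.2380) = 66.4 × 0.3123 = 20.74 kΩ.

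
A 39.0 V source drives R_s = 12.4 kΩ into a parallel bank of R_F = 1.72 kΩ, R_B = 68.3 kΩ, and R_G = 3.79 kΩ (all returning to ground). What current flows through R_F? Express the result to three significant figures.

Parallel bank: R_p = 1/(1/1.72 + 1/68.3 + 1/3.79) = 1.163 kΩ.
V_A by voltage divider: V_A = 39.0 × 1.163/(12.4 + 1.163) = 3.344 V.
Branch current I = V_A/R_F = 3.344/1.72 = 1.944 mA.

I ≈ 1.94 mA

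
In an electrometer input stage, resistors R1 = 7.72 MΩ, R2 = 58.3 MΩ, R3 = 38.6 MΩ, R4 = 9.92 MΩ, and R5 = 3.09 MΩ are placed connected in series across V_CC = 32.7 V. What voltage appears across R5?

Total series resistance ΣR = 7.72 + 58.3 + 38.6 + 9.92 + 3.09 = 117.6 MΩ.
Voltage divider: V = V_CC · (3.090 / 117.6) = 32.7 × 0.02627 = 0.8590 V.

V ≈ 0.859 V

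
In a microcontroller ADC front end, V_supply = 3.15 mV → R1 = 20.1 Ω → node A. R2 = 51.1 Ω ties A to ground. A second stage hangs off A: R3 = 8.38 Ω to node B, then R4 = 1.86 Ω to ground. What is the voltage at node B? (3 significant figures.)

V_B ≈ 0.170 mV

Node A sees R2 in parallel with the series input of stage 2, R3 + R4 = 10.24 Ω.
R2 ‖ (R3+R4) = 8.531 Ω.
V_A = 3.15 × 8.531/(20.1 + 8.531) = 0.9386 mV.
Stage 2 is unloaded, so V_B = V_A · R4/(R3+R4) = 0.9386 × 1.86/10.24 = 0.1705 mV.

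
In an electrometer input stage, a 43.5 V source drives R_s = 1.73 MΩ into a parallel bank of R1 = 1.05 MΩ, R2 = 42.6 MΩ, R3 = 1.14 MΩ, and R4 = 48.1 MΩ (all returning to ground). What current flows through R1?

I ≈ 9.77 µA

Parallel bank: R_p = 1/(1/1.05 + 1/42.6 + 1/1.14 + 1/48.1) = 0.5337 MΩ.
Node voltage V_A = V_s · R_p/(R_s + R_p) = 43.5 × 0.2358 = 10.26 V.
Branch current I = V_A/R1 = 10.26/1.05 = 9.767 µA.
(Check via current divider: I_total = 19.22 µA; share G_k/ΣG = 0.5083 → same result.)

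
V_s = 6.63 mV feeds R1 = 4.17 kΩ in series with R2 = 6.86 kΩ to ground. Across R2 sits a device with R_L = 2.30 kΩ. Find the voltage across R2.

The load sits in parallel with R2, giving an effective lower resistance R2' = R2·R_L/(R2+R_L) = 1.722 kΩ.
Voltage divider with the loaded lower leg: V_out = 6.63 × 1.722/(4.17 + 1.722) = 6.63 × 0.2923 = 1.938 mV.

V_out ≈ 1.94 mV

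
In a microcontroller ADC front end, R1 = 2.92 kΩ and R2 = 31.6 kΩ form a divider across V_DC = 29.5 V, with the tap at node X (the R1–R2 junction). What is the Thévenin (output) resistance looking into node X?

R_th ≈ 2.67 kΩ

Zeroing V_DC shorts the top of R1 to ground, so R_th = R1 ‖ R2 = 2.673 kΩ.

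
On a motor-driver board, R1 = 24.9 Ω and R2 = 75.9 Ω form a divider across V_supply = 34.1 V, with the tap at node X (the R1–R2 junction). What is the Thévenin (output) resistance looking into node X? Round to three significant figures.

Looking into X with the source shorted: R_th = R1·R2/(R1+R2) = 24.90 × 75.9/100.8 = 18.75 Ω.

R_th ≈ 18.7 Ω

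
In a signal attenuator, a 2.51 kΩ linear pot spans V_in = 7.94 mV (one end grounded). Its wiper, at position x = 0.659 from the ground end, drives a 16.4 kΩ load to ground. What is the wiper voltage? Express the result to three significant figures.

Lower segment x·R_p = 1.654 kΩ; upper segment (1−x)·R_p = 0.8559 kΩ.
Lower segment in parallel with the load: 1.654 ‖ 16.4 = 1.503 kΩ.
V_out = 7.94 × 1.503/(0.8559 + 1.503) = 5.058 mV.
(Unloaded: V_out = x·V_in = 5.23 mV.)

V_out ≈ 5.06 mV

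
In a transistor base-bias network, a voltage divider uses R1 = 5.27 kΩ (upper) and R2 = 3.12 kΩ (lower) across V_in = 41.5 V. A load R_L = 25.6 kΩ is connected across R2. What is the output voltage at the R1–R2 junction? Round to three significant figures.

The load sits in parallel with R2, giving an effective lower resistance R2' = R2·R_L/(R2+R_L) = 2.781 kΩ.
Now apply the divider: V_out = 41.5 × 0.3454 = 14.34 V.
(Unloaded it would be 15.4 V; the load pulls it down.)

V_out ≈ 14.3 V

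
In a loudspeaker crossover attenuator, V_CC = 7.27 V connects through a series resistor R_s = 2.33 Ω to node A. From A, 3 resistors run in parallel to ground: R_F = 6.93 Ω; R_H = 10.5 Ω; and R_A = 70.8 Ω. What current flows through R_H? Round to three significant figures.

I ≈ 0.435 A

Equivalent of the parallel group: R_p = 3.942 Ω.
Node voltage V_A = V_CC · R_p/(R_s + R_p) = 7.27 × 0.6285 = 4.569 V.
Branch current I = V_A/R_H = 4.569/10.5 = 0.4352 A.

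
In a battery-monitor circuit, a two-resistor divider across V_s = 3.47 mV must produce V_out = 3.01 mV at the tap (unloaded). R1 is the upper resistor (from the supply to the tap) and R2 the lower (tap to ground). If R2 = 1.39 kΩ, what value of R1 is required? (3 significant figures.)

Required fraction k = V_out/V_s = 0.8674.
So R1 = R2 · (V_s/V_out − 1) = 1.39 × (3.47/3.01 − 1) = 1.39 × 0.1528 = 0.2124 kΩ.

R1 ≈ 0.212 kΩ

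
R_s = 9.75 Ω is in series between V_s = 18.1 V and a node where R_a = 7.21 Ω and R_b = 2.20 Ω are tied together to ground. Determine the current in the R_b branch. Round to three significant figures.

Parallel bank: R_p = 1/(1/7.21 + 1/2.20) = 1.686 Ω.
Node voltage V_A = V_s · R_p/(R_s + R_p) = 18.1 × 0.1474 = 2.668 V.
I(R_b) = V_A / R_b = 2.668/2.20 = 1.213 A.

I ≈ 1.21 A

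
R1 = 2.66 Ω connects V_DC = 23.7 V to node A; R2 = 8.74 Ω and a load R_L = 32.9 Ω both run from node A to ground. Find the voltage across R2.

First combine the lower leg with the load: R2 ‖ R_L = 6.906 Ω.
Now apply the divider: V_out = 23.7 × 0.7219 = 17.11 V.

V_out ≈ 17.1 V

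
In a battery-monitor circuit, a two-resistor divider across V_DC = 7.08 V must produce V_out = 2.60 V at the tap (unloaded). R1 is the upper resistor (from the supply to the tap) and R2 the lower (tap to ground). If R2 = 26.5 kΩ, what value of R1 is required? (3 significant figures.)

Required fraction k = V_out/V_DC = 0.3672.
So R1 = R2 · (V_DC/V_out − 1) = 26.5 × (7.08/2.60 − 1) = 26.5 × 1.723 = 45.66 kΩ.

R1 ≈ 45.7 kΩ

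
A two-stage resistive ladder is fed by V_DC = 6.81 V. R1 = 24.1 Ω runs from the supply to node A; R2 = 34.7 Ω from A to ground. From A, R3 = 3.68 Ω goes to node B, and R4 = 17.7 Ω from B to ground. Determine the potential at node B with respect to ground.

V_B ≈ 2.00 V

The second stage (R3 + R4 = 21.38 Ω) loads node A in parallel with R2.
Effective lower resistance at A: R2 ‖ 21.38 = 13.23 Ω.
First divider: V_A = V_DC · 13.23/(24.1 + 13.23) = 2.413 V.
V_B = V_A × 0.8279 = 1.998 V.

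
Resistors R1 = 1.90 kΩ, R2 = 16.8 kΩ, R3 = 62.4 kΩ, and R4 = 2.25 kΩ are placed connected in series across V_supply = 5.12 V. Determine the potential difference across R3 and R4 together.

Series total: ΣR = 1.90 + 16.8 + 62.4 + 2.25 = 83.35 kΩ.
R_{R3..R4} = 62.4 + 2.25 = 64.65 kΩ.
By the voltage-divider rule, V = 5.12 × 64.65/83.35 = 3.971 V.

V ≈ 3.97 V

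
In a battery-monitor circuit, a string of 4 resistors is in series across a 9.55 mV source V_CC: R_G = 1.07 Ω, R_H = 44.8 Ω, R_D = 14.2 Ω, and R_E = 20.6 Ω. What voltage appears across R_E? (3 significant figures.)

Total series resistance ΣR = 1.07 + 44.8 + 14.2 + 20.6 = 80.67 Ω.
Voltage divider: V = V_CC · (20.60 / 80.67) = 9.55 × 0.2554 = 2.439 mV.

V ≈ 2.44 mV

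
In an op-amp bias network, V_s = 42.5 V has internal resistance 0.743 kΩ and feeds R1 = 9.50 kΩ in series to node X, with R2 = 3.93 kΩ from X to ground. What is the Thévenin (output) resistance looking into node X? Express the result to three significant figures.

R_th ≈ 2.84 kΩ

R1' = 0.743 + 9.50 = 10.24 kΩ (source resistance + R1).
With V_s suppressed (replaced by a short), R_th = R1' ‖ R2 = (10.24 × 3.93)/(10.24 + 3.93) = 2.840 kΩ.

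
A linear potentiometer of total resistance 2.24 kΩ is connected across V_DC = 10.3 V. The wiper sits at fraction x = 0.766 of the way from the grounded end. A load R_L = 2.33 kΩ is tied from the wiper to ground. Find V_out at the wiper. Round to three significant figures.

The pot divides into 0.5242 kΩ above the wiper and 1.716 kΩ below.
(x·R_p) ‖ R_L = 0.9882 kΩ.
Then V_out = V_DC · 0.9882/(0.5242 + 0.9882) = 6.730 V.

V_out ≈ 6.73 V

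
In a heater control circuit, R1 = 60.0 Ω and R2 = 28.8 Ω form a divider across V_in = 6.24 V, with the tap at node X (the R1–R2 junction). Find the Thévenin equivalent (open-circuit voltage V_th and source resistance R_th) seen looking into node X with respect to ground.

With X open, the divider is unloaded: V_th = 6.24 × 28.8/88.80 = 2.024 V.
Looking into X with the source shorted: R_th = R1·R2/(R1+R2) = 60.00 × 28.8/88.80 = 19.46 Ω.

V_th ≈ 2.02 V, R_th ≈ 19.5 Ω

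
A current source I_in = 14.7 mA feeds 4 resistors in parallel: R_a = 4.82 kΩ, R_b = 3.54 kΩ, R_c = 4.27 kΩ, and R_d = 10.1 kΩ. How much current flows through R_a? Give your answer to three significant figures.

Conductances: ΣG = 1/4.82 + 1/3.54 + 1/4.27 + 1/10.1 = 0.8232 (1/kΩ).
Current divider: I(R_a) = I_in · G_k/ΣG = 14.7 × (0.2075/0.8232) = 14.7 × 0.2520 = 3.705 mA.

I ≈ 3.70 mA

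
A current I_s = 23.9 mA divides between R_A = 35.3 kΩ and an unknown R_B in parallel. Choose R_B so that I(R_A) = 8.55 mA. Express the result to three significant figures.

Two-branch current divider: I_A = I_s · R_B/(R_A + R_B).
With f = 0.3577, R_B = R_A · f/(1−f) = 35.3 × 0.5570 = 19.66 kΩ.

R_B ≈ 19.7 kΩ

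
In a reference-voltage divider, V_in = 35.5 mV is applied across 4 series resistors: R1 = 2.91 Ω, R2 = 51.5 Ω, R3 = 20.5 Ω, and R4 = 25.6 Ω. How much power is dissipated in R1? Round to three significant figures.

The common current is I = 35.5/100.5 = 0.3532 mA.
V(R1) = I·R = 1.028 mV; P = V·I = 1.028 × 0.3532 = 0.3630 µW.

P ≈ 0.363 µW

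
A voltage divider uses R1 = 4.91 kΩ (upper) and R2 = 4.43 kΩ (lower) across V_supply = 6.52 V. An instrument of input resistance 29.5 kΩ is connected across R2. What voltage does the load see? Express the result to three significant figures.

R2 ‖ R_L = (4.43 × 29.5)/(4.43 + 29.5) = 3.852 kΩ.
Now apply the divider: V_out = 6.52 × 0.4396 = 2.866 V.

V_out ≈ 2.87 V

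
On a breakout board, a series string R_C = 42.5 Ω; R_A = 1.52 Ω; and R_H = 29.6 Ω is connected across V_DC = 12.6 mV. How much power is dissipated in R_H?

P ≈ 0.867 µW

Series current I = V_DC/ΣR = 12.6/73.62 = 0.1711 mA.
P = I²R = 0.02929 × 29.6 = 0.8670 µW.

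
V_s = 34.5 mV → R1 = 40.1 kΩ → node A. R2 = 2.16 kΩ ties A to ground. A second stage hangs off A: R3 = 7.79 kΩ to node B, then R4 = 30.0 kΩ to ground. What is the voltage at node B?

Node A sees R2 in parallel with the series input of stage 2, R3 + R4 = 37.79 kΩ.
Effective lower resistance at A: R2 ‖ 37.79 = 2.043 kΩ.
So V_A = 34.5 × 0.04848 = 1.673 mV.
V_B = V_A × 0.7939 = 1.328 mV.

V_B ≈ 1.33 mV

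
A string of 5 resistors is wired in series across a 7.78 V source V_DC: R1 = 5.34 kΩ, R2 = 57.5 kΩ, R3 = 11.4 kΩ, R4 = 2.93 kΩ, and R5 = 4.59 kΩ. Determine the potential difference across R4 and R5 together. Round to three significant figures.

Total series resistance ΣR = 5.34 + 57.5 + 11.4 + 2.93 + 4.59 = 81.76 kΩ.
R_{R4..R5} = 2.93 + 4.59 = 7.520 kΩ.
By the voltage-divider rule, V = 7.78 × 7.520/81.76 = 0.7156 V.

V ≈ 0.716 V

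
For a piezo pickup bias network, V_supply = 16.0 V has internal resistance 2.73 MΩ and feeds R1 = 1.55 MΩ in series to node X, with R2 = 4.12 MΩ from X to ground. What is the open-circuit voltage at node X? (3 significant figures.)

V_th ≈ 7.85 V

R1' = 2.73 + 1.55 = 4.280 MΩ (source resistance + R1).
Open-circuit (no load on X): V_th = V_supply · R2/(R1' + R2) = 16.0 × 4.12/(4.280 + 4.12) = 7.848 V.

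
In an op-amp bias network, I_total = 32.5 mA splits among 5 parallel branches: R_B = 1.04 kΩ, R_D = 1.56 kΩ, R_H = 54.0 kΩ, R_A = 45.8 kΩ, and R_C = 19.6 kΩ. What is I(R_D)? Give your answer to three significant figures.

I ≈ 12.3 mA

Conductances: ΣG = 1/1.04 + 1/1.56 + 1/54.0 + 1/45.8 + 1/19.6 = 1.694 (1/kΩ).
Current divider: I(R_D) = I_total · G_k/ΣG = 32.5 × (0.6410/1.694) = 32.5 × 0.3784 = 12.30 mA.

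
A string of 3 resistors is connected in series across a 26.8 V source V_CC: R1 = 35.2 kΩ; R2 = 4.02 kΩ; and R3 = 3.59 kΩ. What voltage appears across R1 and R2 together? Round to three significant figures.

V ≈ 24.6 V

Series total: ΣR = 35.2 + 4.02 + 3.59 = 42.81 kΩ.
R_{R1..R2} = 35.2 + 4.02 = 39.22 kΩ.
By the voltage-divider rule, V = 26.8 × 39.22/42.81 = 24.55 V.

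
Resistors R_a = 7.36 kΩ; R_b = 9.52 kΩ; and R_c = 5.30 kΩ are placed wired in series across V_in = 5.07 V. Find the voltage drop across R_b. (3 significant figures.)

V ≈ 2.18 V

Total series resistance ΣR = 7.36 + 9.52 + 5.30 = 22.18 kΩ.
By the voltage-divider rule, V = 5.07 × 9.520/22.18 = 2.176 V.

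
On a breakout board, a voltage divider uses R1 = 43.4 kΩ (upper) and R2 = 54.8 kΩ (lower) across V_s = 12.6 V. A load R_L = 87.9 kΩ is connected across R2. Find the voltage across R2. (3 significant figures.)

First combine the lower leg with the load: R2 ‖ R_L = 33.76 kΩ.
Now apply the divider: V_out = 12.6 × 0.4375 = 5.513 V.

V_out ≈ 5.51 V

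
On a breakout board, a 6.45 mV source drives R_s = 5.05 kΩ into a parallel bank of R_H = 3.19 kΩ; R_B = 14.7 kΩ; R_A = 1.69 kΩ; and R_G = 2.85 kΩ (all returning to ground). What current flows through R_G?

Combine the parallel branches: R_p = (1/3.19 + 1/14.7 + 1/1.69 + 1/2.85)⁻¹ = 0.7552 kΩ.
V_A = 6.45 × 0.7552/5.805 = 0.8391 mV.
I(R_G) = V_A / R_G = 0.8391/2.85 = 0.2944 µA.

I ≈ 0.294 µA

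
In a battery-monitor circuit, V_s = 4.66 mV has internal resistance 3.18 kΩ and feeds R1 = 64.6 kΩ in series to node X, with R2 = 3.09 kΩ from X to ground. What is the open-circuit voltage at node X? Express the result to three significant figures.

V_th ≈ 0.203 mV

R1' = 3.18 + 64.6 = 67.78 kΩ (source resistance + R1).
With X open, the divider is unloaded: V_th = 4.66 × 3.09/70.87 = 0.2032 mV.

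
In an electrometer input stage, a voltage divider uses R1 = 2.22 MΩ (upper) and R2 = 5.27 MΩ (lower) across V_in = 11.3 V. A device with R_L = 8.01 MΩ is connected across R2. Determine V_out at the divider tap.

V_out ≈ 6.65 V

The load sits in parallel with R2, giving an effective lower resistance R2' = R2·R_L/(R2+R_L) = 3.179 MΩ.
Then V_out = V_in · R2'/(R1 + R2') = 11.3 × 3.179/5.399 = 6.653 V.
(Unloaded it would be 7.95 V; the load pulls it down.)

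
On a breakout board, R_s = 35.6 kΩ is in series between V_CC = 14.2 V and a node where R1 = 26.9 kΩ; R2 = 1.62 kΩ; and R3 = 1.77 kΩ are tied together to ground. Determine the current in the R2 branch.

I ≈ 0.197 mA

Parallel bank: R_p = 1/(1/26.9 + 1/1.62 + 1/1.77) = 0.8201 kΩ.
V_A by voltage divider: V_A = 14.2 × 0.8201/(35.6 + 0.8201) = 0.3197 V.
I(R2) = V_A / R2 = 0.3197/1.62 = 0.1974 mA.
(Check via current divider: I_total = 0.3899 mA; share G_k/ΣG = 0.5062 → same result.)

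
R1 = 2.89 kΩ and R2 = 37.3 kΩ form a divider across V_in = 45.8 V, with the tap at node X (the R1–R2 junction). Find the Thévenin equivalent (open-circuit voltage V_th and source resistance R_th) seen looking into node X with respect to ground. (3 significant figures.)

V_th is the unloaded tap voltage: V_in · R2/(R1+R2) = 45.8 × 0.9281 = 42.51 V.
Looking into X with the source shorted: R_th = R1·R2/(R1+R2) = 2.890 × 37.3/40.19 = 2.682 kΩ.

V_th ≈ 42.5 V, R_th ≈ 2.68 kΩ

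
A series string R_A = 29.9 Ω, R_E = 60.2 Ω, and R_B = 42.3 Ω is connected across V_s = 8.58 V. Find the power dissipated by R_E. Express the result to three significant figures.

Series current I = V_s/ΣR = 8.58/132.4 = 0.06480 A.
V(R_E) = I·R = 3.901 V; P = V·I = 3.901 × 0.06480 = 0.2528 W.

P ≈ 0.253 W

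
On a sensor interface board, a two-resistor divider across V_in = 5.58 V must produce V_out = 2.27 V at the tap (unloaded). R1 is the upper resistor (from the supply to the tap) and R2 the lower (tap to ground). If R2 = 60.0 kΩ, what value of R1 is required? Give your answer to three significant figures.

The divider ratio is R2/(R1+R2) = 2.27/5.58 = 0.4068.
So R1 = R2 · (V_in/V_out − 1) = 60.0 × (5.58/2.27 − 1) = 60.0 × 1.458 = 87.49 kΩ.

R1 ≈ 87.5 kΩ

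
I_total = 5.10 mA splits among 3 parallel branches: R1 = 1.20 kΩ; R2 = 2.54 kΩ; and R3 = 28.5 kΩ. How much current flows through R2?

Conductances: ΣG = 1/1.20 + 1/2.54 + 1/28.5 = 1.262 (1/kΩ).
By the current-divider rule, I = I_total · G_k/ΣG = 5.10 × 0.3119 = 1.591 mA.

I ≈ 1.59 mA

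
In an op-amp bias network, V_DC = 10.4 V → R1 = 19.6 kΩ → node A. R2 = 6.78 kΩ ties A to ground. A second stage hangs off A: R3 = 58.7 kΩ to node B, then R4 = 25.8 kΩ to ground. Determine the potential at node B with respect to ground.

The second stage (R3 + R4 = 84.50 kΩ) loads node A in parallel with R2.
Effective lower resistance at A: R2 ‖ 84.50 = 6.276 kΩ.
V_A = 10.4 × 6.276/(19.6 + 6.276) = 2.523 V.
V_B = V_A × 0.3053 = 0.7702 V.

V_B ≈ 0.770 V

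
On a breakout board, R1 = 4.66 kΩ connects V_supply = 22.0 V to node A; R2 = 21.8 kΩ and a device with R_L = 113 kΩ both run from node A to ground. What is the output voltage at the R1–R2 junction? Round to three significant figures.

R2 ‖ R_L = (21.8 × 113)/(21.8 + 113) = 18.27 kΩ.
Then V_out = V_supply · R2'/(R1 + R2') = 22.0 × 18.27/22.93 = 17.53 V.
(Unloaded it would be 18.1 V; the load pulls it down.)

V_out ≈ 17.5 V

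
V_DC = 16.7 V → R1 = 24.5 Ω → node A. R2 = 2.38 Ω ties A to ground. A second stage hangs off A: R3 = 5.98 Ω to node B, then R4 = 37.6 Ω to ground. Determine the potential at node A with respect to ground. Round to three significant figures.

V_A ≈ 1.41 V

Looking into the second stage from A: R3 + R4 = 43.58 Ω appears in parallel with R2.
R2 ‖ (R3+R4) = 2.257 Ω.
V_A = 16.7 × 2.257/(24.5 + 2.257) = 1.409 V.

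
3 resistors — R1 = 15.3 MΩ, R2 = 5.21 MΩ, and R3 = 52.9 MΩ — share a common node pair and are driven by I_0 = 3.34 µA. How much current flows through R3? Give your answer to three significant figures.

ΣG = 1/15.3 + 1/5.21 + 1/52.9 = 0.2762.
R3 takes the fraction G_k/ΣG = 0.01890/0.2762 = 0.06844, so I = 3.34 × 0.06844 = 0.2286 µA.

I ≈ 0.229 µA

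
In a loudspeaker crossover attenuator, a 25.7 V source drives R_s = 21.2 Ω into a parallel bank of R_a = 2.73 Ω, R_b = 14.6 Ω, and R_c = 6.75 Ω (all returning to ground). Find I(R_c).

Parallel bank: R_p = 1/(1/2.73 + 1/14.6 + 1/6.75) = 1.715 Ω.
V_A = 25.7 × 1.715/22.92 = 1.924 V.
Branch current I = V_A/R_c = 1.924/6.75 = 0.2850 A.
(Equivalently: I_total = 1.122 A, then current-divider fraction G_k/ΣG = 0.2541.)

I ≈ 0.285 A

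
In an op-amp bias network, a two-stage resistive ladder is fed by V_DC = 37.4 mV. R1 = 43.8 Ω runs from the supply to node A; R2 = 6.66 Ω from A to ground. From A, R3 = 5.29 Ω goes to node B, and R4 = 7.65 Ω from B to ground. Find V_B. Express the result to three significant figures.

Node A sees R2 in parallel with the series input of stage 2, R3 + R4 = 12.94 Ω.
R2 ‖ (R3+R4) = 4.397 Ω.
So V_A = 37.4 × 0.09123 = 3.412 mV.
Stage 2 is unloaded, so V_B = V_A · R4/(R3+R4) = 3.412 × 7.65/12.94 = 2.017 mV.

V_B ≈ 2.02 mV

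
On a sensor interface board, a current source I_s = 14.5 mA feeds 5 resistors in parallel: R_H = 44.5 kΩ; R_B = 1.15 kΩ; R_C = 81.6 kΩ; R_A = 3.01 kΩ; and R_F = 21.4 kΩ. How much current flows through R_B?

I ≈ 9.83 mA

Conductances: ΣG = 1/44.5 + 1/1.15 + 1/81.6 + 1/3.01 + 1/21.4 = 1.283 (1/kΩ).
R_B takes the fraction G_k/ΣG = 0.8696/1.283 = 0.6776, so I = 14.5 × 0.6776 = 9.826 mA.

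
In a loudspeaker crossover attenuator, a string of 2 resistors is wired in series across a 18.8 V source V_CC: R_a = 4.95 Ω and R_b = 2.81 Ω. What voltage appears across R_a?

Series total: ΣR = 4.95 + 2.81 = 7.760 Ω.
By the voltage-divider rule, V = 18.8 × 4.950/7.760 = 11.99 V.

V ≈ 12.0 V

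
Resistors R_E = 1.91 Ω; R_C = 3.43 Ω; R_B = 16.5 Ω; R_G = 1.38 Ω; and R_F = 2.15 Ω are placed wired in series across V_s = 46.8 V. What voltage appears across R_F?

Total series resistance ΣR = 1.91 + 3.43 + 16.5 + 1.38 + 2.15 = 25.37 Ω.
By the voltage-divider rule, V = 46.8 × 2.150/25.37 = 3.966 V.

V ≈ 3.97 V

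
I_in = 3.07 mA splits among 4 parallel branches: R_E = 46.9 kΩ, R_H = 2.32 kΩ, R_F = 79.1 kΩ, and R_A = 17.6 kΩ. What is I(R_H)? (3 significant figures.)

I ≈ 2.54 mA

Total conductance ΣG = 1/46.9 + 1/2.32 + 1/79.1 + 1/17.6 = 0.5218 (units of 1/kΩ).
By the current-divider rule, I = I_in · G_k/ΣG = 3.07 × 0.8260 = 2.536 mA.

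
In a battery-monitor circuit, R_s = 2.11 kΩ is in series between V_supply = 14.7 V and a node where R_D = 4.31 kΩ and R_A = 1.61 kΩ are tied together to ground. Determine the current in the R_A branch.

Combine the parallel branches: R_p = (1/4.31 + 1/1.61)⁻¹ = 1.172 kΩ.
Node voltage V_A = V_supply · R_p/(R_s + R_p) = 14.7 × 0.3571 = 5.250 V.
I(R_A) = V_A / R_A = 5.250/1.61 = 3.261 mA.

I ≈ 3.26 mA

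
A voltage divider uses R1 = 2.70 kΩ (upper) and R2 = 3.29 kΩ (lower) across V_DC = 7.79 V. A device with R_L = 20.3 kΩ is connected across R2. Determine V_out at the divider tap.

V_out ≈ 3.99 V

R2 ‖ R_L = (3.29 × 20.3)/(3.29 + 20.3) = 2.831 kΩ.
Then V_out = V_DC · R2'/(R1 + R2') = 7.79 × 2.831/5.531 = 3.987 V.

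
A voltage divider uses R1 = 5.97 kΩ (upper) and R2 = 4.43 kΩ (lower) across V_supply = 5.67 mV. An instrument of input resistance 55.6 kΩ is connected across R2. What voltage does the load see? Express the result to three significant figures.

First combine the lower leg with the load: R2 ‖ R_L = 4.103 kΩ.
Now apply the divider: V_out = 5.67 × 0.4073 = 2.310 mV.
(Unloaded it would be 2.42 mV; the load pulls it down.)

V_out ≈ 2.31 mV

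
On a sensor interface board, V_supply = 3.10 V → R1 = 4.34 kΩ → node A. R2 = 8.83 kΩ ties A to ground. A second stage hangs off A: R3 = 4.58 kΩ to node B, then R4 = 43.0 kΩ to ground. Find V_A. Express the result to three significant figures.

The second stage (R3 + R4 = 47.58 kΩ) loads node A in parallel with R2.
Effective lower resistance at A: R2 ‖ 47.58 = 7.448 kΩ.
V_A = 3.10 × 7.448/(4.34 + 7.448) = 1.959 V.

V_A ≈ 1.96 V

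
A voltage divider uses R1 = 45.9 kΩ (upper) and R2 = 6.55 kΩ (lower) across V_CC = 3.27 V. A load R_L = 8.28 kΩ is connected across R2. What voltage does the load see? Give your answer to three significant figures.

V_out ≈ 0.241 V

The load sits in parallel with R2, giving an effective lower resistance R2' = R2·R_L/(R2+R_L) = 3.657 kΩ.
Voltage divider with the loaded lower leg: V_out = 3.27 × 3.657/(45.9 + 3.657) = 3.27 × 0.07379 = 0.2413 V.
(Unloaded it would be 0.408 V; the load pulls it down.)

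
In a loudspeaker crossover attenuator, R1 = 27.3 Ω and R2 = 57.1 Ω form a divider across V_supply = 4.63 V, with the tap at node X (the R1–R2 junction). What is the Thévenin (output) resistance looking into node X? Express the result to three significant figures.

R_th ≈ 18.5 Ω

With V_supply suppressed (replaced by a short), R_th = R1 ‖ R2 = (27.30 × 57.1)/(27.30 + 57.1) = 18.47 Ω.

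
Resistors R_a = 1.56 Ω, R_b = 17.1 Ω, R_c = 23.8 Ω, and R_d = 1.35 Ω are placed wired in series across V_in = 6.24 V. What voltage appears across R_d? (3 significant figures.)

V ≈ 0.192 V

Series total: ΣR = 1.56 + 17.1 + 23.8 + 1.35 = 43.81 Ω.
Voltage divider: V = V_in · (1.350 / 43.81) = 6.24 × 0.03081 = 0.1923 V.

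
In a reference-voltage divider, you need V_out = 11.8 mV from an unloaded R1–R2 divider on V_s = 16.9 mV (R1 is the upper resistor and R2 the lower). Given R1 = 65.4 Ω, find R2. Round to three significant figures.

R2 ≈ 151 Ω

V_out/V_s = R2/(R1+R2) = 0.6982.
Rearranging, R2 = R1·k/(1−k) = 65.4 × 2.314 = 151.3 Ω.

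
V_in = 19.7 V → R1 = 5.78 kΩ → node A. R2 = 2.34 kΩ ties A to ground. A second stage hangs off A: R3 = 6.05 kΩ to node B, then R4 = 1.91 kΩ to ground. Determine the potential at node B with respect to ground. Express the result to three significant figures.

V_B ≈ 1.13 V

Looking into the second stage from A: R3 + R4 = 7.960 kΩ appears in parallel with R2.
R2 ‖ (R3+R4) = 1.808 kΩ.
So V_A = 19.7 × 0.2383 = 4.695 V.
V_B = V_A × 0.2399 = 1.126 V.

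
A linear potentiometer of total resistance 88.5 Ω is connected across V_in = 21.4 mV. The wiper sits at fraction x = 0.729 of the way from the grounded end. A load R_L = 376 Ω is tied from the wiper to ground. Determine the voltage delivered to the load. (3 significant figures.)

Split the track: R_lower = x·R_p = 64.52 Ω, R_upper = (1−x)·R_p = 23.98 Ω.
Lower segment in parallel with the load: 64.52 ‖ 376 = 55.07 Ω.
Then V_out = V_in · 55.07/(23.98 + 55.07) = 14.91 mV.

V_out ≈ 14.9 mV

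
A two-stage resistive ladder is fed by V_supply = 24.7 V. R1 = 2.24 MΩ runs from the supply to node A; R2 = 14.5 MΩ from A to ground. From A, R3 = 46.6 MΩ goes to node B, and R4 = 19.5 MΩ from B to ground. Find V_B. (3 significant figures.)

Looking into the second stage from A: R3 + R4 = 66.10 MΩ appears in parallel with R2.
R2 ‖ (R3+R4) = 11.89 MΩ.
V_A = 24.7 × 11.89/(2.24 + 11.89) = 20.78 V.
V_B = V_A × 0.2950 = 6.132 V.

V_B ≈ 6.13 V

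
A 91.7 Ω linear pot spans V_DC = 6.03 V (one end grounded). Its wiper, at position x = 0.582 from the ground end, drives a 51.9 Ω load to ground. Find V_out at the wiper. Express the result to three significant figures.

V_out ≈ 2.45 V

Split the track: R_lower = x·R_p = 53.37 Ω, R_upper = (1−x)·R_p = 38.33 Ω.
Lower segment in parallel with the load: 53.37 ‖ 51.9 = 26.31 Ω.
Loaded-divider output: V_out = 6.03 × 0.4070 = 2.454 V.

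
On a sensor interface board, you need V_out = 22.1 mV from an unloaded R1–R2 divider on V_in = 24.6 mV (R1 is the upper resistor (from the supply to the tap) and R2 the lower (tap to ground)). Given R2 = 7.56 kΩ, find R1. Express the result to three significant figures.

The divider ratio is R2/(R1+R2) = 22.1/24.6 = 0.8984.
So R1 = R2 · (V_in/V_out − 1) = 7.56 × (24.6/22.1 − 1) = 7.56 × 0.1131 = 0.8552 kΩ.

R1 ≈ 0.855 kΩ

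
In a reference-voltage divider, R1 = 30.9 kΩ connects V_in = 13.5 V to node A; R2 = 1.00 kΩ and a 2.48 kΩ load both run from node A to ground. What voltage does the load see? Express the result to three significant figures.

V_out ≈ 0.304 V

R2 ‖ R_L = (1.00 × 2.48)/(1.00 + 2.48) = 0.7126 kΩ.
Then V_out = V_in · R2'/(R1 + R2') = 13.5 × 0.7126/31.61 = 0.3043 V.
(Unloaded it would be 0.423 V; the load pulls it down.)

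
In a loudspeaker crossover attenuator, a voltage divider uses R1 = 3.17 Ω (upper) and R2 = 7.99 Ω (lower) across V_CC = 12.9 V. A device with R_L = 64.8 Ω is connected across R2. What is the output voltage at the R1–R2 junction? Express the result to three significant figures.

V_out ≈ 8.92 V

R2 ‖ R_L = (7.99 × 64.8)/(7.99 + 64.8) = 7.113 Ω.
Voltage divider with the loaded lower leg: V_out = 12.9 × 7.113/(3.17 + 7.113) = 12.9 × 0.6917 = 8.923 V.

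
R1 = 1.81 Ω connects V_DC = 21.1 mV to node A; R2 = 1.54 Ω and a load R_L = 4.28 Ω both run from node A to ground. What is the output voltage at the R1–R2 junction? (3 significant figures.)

R2 ‖ R_L = (1.54 × 4.28)/(1.54 + 4.28) = 1.133 Ω.
Then V_out = V_DC · R2'/(R1 + R2') = 21.1 × 1.133/2.943 = 8.121 mV.
(Unloaded it would be 9.70 mV; the load pulls it down.)

V_out ≈ 8.12 mV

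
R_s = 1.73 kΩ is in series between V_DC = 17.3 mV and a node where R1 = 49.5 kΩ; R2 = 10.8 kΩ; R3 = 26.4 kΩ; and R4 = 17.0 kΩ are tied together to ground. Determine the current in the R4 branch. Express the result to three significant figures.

I ≈ 0.747 µA

Combine the parallel branches: R_p = (1/49.5 + 1/10.8 + 1/26.4 + 1/17.0)⁻¹ = 4.773 kΩ.
V_A = 17.3 × 4.773/6.503 = 12.70 mV.
I(R4) = V_A / R4 = 12.70/17.0 = 0.7469 µA.
(Equivalently: I_total = 2.660 µA, then current-divider fraction G_k/ΣG = 0.2808.)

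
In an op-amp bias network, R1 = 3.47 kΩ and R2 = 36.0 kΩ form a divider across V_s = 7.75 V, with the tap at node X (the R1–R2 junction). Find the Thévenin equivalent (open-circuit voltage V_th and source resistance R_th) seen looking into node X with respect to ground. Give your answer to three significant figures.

V_th ≈ 7.07 V, R_th ≈ 3.16 kΩ

With X open, the divider is unloaded: V_th = 7.75 × 36.0/39.47 = 7.069 V.
Looking into X with the source shorted: R_th = R1·R2/(R1+R2) = 3.470 × 36.0/39.47 = 3.165 kΩ.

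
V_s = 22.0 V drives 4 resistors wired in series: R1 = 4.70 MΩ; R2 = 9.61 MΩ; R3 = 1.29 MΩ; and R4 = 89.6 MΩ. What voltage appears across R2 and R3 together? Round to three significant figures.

V ≈ 2.28 V

Series total: ΣR = 4.70 + 9.61 + 1.29 + 89.6 = 105.2 MΩ.
R_{R2..R3} = 9.61 + 1.29 = 10.90 MΩ.
By the voltage-divider rule, V = 22.0 × 10.90/105.2 = 2.279 V.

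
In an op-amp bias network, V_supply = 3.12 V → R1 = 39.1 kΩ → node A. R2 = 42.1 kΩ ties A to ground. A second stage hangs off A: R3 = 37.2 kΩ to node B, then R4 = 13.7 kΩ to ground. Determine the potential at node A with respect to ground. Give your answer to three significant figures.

Looking into the second stage from A: R3 + R4 = 50.90 kΩ appears in parallel with R2.
Effective lower resistance at A: R2 ‖ 50.90 = 23.04 kΩ.
First divider: V_A = V_supply · 23.04/(39.1 + 23.04) = 1.157 V.

V_A ≈ 1.16 V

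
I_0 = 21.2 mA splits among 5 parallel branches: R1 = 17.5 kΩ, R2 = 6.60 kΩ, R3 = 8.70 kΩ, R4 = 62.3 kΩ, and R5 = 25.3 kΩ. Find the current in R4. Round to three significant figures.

ΣG = 1/17.5 + 1/6.60 + 1/8.70 + 1/62.3 + 1/25.3 = 0.3792.
R4 takes the fraction G_k/ΣG = 0.01605/0.3792 = 0.04233, so I = 21.2 × 0.04233 = 0.8974 mA.

I ≈ 0.897 mA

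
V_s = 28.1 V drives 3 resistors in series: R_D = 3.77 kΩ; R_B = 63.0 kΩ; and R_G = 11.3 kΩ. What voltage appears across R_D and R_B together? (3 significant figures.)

ΣR = 3.77 + 63.0 + 11.3 = 78.07 kΩ.
R_{R_D..R_B} = 3.77 + 63.0 = 66.77 kΩ.
V = V_s · R/ΣR = 28.1 × 0.8553 = 24.03 V.

V ≈ 24.0 V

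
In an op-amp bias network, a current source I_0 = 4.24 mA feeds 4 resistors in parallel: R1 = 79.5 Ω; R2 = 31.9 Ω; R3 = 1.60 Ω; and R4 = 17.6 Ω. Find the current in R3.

I ≈ 3.65 mA

ΣG = 1/79.5 + 1/31.9 + 1/1.60 + 1/17.6 = 0.7257.
Current divider: I(R3) = I_0 · G_k/ΣG = 4.24 × (0.6250/0.7257) = 4.24 × 0.8612 = 3.651 mA.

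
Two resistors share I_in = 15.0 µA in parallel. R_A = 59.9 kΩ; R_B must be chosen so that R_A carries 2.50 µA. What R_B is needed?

R_B ≈ 12.0 kΩ

The fraction through R_A equals R_B/(R_A+R_B).
With f = 0.1667, R_B = R_A · f/(1−f) = 59.9 × 0.2000 = 11.98 kΩ.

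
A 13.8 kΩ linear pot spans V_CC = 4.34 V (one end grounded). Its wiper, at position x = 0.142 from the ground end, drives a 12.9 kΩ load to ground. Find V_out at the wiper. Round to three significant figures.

V_out ≈ 0.545 V

Split the track: R_lower = x·R_p = 1.960 kΩ, R_upper = (1−x)·R_p = 11.84 kΩ.
R_L loads the lower segment: effective lower R = 1.701 kΩ.
Then V_out = V_CC · 1.701/(11.84 + 1.701) = 0.5452 V.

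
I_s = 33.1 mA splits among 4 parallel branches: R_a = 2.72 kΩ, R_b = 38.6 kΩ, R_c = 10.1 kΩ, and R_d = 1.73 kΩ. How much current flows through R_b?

I ≈ 0.801 mA

Total conductance ΣG = 1/2.72 + 1/38.6 + 1/10.1 + 1/1.73 = 1.071 (units of 1/kΩ).
Current divider: I(R_b) = I_s · G_k/ΣG = 33.1 × (0.02591/1.071) = 33.1 × 0.02420 = 0.8010 mA.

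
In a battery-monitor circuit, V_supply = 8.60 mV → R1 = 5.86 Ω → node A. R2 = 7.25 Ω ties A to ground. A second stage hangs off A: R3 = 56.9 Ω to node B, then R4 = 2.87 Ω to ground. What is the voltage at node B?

V_B ≈ 0.217 mV

The second stage (R3 + R4 = 59.77 Ω) loads node A in parallel with R2.
R2 ‖ (R3+R4) = 6.466 Ω.
First divider: V_A = V_supply · 6.466/(5.86 + 6.466) = 4.511 mV.
V_B = V_A × 0.04802 = 0.2166 mV.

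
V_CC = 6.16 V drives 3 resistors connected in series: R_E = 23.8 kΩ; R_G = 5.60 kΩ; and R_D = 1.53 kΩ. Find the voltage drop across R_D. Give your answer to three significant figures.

V ≈ 0.305 V

ΣR = 23.8 + 5.60 + 1.53 = 30.93 kΩ.
By the voltage-divider rule, V = 6.16 × 1.530/30.93 = 0.3047 V.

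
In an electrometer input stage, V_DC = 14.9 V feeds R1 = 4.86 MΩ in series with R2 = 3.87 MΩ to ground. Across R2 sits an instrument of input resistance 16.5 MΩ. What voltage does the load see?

R2 ‖ R_L = (3.87 × 16.5)/(3.87 + 16.5) = 3.135 MΩ.
Voltage divider with the loaded lower leg: V_out = 14.9 × 3.135/(4.86 + 3.135) = 14.9 × 0.3921 = 5.842 V.
(Unloaded it would be 6.61 V; the load pulls it down.)

V_out ≈ 5.84 V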